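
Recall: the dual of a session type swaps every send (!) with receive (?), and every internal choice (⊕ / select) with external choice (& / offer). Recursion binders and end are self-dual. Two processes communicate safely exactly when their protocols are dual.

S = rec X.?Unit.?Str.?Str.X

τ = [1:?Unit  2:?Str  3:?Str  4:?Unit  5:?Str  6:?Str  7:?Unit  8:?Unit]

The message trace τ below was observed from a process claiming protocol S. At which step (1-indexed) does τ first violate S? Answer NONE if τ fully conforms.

[1] ?Unit  ok  cont: ?Str.?Str.rec X.…
[2] ?Str  ok  cont: ?Str.rec X.…
[3] ?Str  ok  cont: rec X.…
[4] ?Unit  ok  cont: ?Str.?Str.rec X.…
[5] ?Str  ok  cont: ?Str.rec X.…
[6] ?Str  ok  cont: rec X.…
[7] ?Unit  ok  cont: ?Str.?Str.rec X.…
[8] got ?Unit, protocol expects ?Str  ✗

8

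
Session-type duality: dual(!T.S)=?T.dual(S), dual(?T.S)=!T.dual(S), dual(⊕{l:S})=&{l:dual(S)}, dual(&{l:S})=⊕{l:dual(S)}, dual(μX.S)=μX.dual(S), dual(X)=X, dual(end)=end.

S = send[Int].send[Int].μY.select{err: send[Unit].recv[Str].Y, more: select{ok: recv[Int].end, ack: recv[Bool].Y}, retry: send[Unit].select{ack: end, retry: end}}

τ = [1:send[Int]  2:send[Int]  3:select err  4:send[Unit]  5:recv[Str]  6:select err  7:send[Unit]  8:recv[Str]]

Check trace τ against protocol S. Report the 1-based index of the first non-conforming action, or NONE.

NONE

@1 send[Int]  ✓  cont: send[Int].μY.…
@2 send[Int]  ✓  cont: μY.…
@3 select err  ✓  cont: send[Unit].recv[Str].μY.…
@4 send[Unit]  ✓  cont: recv[Str].μY.…
@5 recv[Str]  ✓  cont: μY.…
@6 select err  ✓  cont: send[Unit].recv[Str].μY.…
@7 send[Unit]  ✓  cont: recv[Str].μY.…
@8 recv[Str]  ✓  cont: μY.…
all 8 steps conform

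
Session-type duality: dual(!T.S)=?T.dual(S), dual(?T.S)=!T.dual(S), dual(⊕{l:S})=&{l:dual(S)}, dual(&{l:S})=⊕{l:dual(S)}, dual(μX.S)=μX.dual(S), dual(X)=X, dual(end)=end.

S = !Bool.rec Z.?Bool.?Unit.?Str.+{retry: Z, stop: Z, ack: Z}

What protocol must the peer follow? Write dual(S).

?Bool.rec Z.!Bool.!Unit.!Str.&{retry: Z, stop: Z, ack: Z}

!Bool → ?Bool
  rec Z → rec Z  (rec unchanged)
    ?Bool → !Bool
      ?Unit → !Unit
        ?Str → !Str
          +{retry,stop,ack} → &{retry,stop,ack}  (select→offer)
            • retry:
              Z self-dual
            • stop:
              Z self-dual
            • ack:
              Z self-dual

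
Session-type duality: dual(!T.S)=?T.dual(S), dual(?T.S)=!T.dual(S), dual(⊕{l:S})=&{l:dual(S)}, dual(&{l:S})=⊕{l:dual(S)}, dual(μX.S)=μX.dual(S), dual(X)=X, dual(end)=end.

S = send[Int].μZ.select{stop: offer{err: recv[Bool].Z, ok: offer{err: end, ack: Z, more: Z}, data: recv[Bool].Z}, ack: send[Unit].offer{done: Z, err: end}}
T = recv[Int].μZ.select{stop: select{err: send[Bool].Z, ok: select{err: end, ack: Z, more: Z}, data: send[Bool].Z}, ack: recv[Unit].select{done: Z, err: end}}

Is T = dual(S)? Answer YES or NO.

send[Int] vs recv[Int]  ok
  μZ vs μZ  ok (μ self-dual)
    select{stop,ack} vs select{stop,ack}  ✗ choice polarity not flipped — not dual

NO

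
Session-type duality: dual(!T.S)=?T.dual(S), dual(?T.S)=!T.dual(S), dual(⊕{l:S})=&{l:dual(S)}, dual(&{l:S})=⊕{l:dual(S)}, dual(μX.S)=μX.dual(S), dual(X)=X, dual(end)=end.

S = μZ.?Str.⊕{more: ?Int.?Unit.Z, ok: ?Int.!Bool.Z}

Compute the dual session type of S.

μZ ↦ μZ  (binder kept)
  ?Str ↦ !Str
    ⊕{more,ok} ↦ &{more,ok}  (⊕→&)
      case more:
        ?Int ↦ !Int
          ?Unit ↦ !Unit
            Z ↦ Z
      case ok:
        ?Int ↦ !Int
          !Bool ↦ ?Bool
            Z ↦ Z

μZ.!Str.&{more: !Int.!Unit.Z, ok: !Int.?Bool.Z}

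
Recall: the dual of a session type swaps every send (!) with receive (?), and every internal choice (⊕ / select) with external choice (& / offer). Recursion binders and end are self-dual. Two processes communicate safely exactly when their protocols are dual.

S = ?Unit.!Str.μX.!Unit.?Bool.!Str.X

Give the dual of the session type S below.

?Unit ↦ !Unit
  !Str ↦ ?Str
    μX ↦ μX  (μ self-dual)
      !Unit ↦ ?Unit
        ?Bool ↦ !Bool
          !Str ↦ ?Str
            X self-dual

!Unit.?Str.μX.?Unit.!Bool.?Str.X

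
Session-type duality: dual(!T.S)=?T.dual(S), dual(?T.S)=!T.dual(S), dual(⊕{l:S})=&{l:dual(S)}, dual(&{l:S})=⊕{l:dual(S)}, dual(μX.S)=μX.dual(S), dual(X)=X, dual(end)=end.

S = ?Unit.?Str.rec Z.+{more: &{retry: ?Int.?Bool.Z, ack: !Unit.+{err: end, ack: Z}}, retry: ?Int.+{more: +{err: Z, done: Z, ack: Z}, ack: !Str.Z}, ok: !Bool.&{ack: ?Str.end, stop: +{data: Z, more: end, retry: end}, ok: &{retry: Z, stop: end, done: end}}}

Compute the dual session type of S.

?Unit → !Unit
  ?Str → !Str
    rec Z → rec Z  (μ self-dual)
      +{more,retry,ok} → &{more,retry,ok}  (⊕→&)
        case more:
          &{retry,ack} → +{retry,ack}  (&→⊕)
            case retry:
              ?Int → !Int
                ?Bool → !Bool
                  Z ↦ Z
            case ack:
              !Unit → ?Unit
                +{err,ack} → &{err,ack}  (⊕→&)
                  case err:
                    end ↦ end
                  case ack:
                    Z ↦ Z
        case retry:
          ?Int → !Int
            +{more,ack} → &{more,ack}  (⊕→&)
              case more:
                +{err,done,ack} → &{err,done,ack}  (⊕→&)
                  case err:
                    Z ↦ Z
                  case done:
                    Z ↦ Z
                  case ack:
                    Z ↦ Z
              case ack:
                !Str → ?Str
                  Z ↦ Z
        case ok:
          !Bool → ?Bool
            &{ack,stop,ok} → +{ack,stop,ok}  (&→⊕)
              case ack:
                ?Str → !Str
                  end ↦ end
              case stop:
                +{data,more,retry} → &{data,more,retry}  (⊕→&)
                  case data:
                    Z ↦ Z
                  case more:
                    end ↦ end
                  case retry:
                    end ↦ end
              case ok:
                &{retry,stop,done} → +{retry,stop,done}  (&→⊕)
                  case retry:
                    Z ↦ Z
                  case stop:
                    end ↦ end
                  case done:
                    end ↦ end

!Unit.!Str.rec Z.&{more: +{retry: !Int.!Bool.Z, ack: ?Unit.&{err: end, ack: Z}}, retry: !Int.&{more: &{err: Z, done: Z, ack: Z}, ack: ?Str.Z}, ok: ?Bool.+{ack: !Str.end, stop: &{data: Z, more: end, retry: end}, ok: +{retry: Z, stop: end, done: end}}}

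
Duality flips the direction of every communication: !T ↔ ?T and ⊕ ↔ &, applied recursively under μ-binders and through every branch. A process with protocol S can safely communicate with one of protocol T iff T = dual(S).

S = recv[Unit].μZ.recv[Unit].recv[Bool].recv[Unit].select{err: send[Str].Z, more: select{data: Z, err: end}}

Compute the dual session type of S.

send[Unit].μZ.send[Unit].send[Bool].send[Unit].offer{err: recv[Str].Z, more: offer{data: Z, err: end}}

recv[Unit] → send[Unit]
  μZ → μZ  (μ self-dual)
    recv[Unit] → send[Unit]
      recv[Bool] → send[Bool]
        recv[Unit] → send[Unit]
          select{err,more} → offer{err,more}  (internal→external)
            • err:
              send[Str] → recv[Str]
                Z self-dual
            • more:
              select{data,err} → offer{data,err}  (internal→external)
                • data:
                  Z self-dual
                • err:
                  end self-dual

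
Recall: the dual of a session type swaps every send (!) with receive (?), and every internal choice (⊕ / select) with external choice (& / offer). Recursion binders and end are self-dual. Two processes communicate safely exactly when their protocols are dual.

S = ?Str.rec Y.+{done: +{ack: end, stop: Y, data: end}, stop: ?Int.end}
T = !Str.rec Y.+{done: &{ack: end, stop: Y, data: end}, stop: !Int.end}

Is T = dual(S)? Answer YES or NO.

NO

?Str vs !Str  match
  rec Y vs rec Y  match (μ self-dual)
    +{done,stop} vs +{done,stop}  ✗ choice polarity not flipped — not dual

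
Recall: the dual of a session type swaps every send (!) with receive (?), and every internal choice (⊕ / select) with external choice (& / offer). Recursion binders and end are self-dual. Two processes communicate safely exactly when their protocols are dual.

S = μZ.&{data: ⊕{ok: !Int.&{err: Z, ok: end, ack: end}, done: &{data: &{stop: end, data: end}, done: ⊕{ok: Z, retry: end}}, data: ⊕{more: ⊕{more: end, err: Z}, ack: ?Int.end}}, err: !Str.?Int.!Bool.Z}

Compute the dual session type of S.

μZ.⊕{data: &{ok: ?Int.⊕{err: Z, ok: end, ack: end}, done: ⊕{data: ⊕{stop: end, data: end}, done: &{ok: Z, retry: end}}, data: &{more: &{more: end, err: Z}, ack: !Int.end}}, err: ?Str.!Int.?Bool.Z}

μZ → μZ  (rec unchanged)
  &{data,err} → ⊕{data,err}  (&→⊕)
    • data:
      ⊕{ok,done,data} → &{ok,done,data}  (⊕→&)
        • ok:
          !Int → ?Int
            &{err,ok,ack} → ⊕{err,ok,ack}  (&→⊕)
              • err:
                Z ↦ Z
              • ok:
                end ↦ end
              • ack:
                end ↦ end
        • done:
          &{data,done} → ⊕{data,done}  (&→⊕)
            • data:
              &{stop,data} → ⊕{stop,data}  (&→⊕)
                • stop:
                  end ↦ end
                • data:
                  end ↦ end
            • done:
              ⊕{ok,retry} → &{ok,retry}  (⊕→&)
                • ok:
                  Z ↦ Z
                • retry:
                  end ↦ end
        • data:
          ⊕{more,ack} → &{more,ack}  (⊕→&)
            • more:
              ⊕{more,err} → &{more,err}  (⊕→&)
                • more:
                  end ↦ end
                • err:
                  Z ↦ Z
            • ack:
              ?Int → !Int
                end ↦ end
    • err:
      !Str → ?Str
        ?Int → !Int
          !Bool → ?Bool
            Z ↦ Z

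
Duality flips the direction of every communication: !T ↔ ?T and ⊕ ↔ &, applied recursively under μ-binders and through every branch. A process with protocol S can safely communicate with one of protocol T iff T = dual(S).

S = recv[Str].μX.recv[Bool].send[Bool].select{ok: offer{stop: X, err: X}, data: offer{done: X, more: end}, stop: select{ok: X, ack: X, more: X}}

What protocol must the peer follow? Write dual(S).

recv[Str] → send[Str]
  μX → μX  (rec unchanged)
    recv[Bool] → send[Bool]
      send[Bool] → recv[Bool]
        select{ok,data,stop} → offer{ok,data,stop}  (select→offer)
          • ok:
            offer{stop,err} → select{stop,err}  (offer→select)
              • stop:
                X ↦ X
              • err:
                X ↦ X
          • data:
            offer{done,more} → select{done,more}  (offer→select)
              • done:
                X ↦ X
              • more:
                end ↦ end
          • stop:
            select{ok,ack,more} → offer{ok,ack,more}  (select→offer)
              • ok:
                X ↦ X
              • ack:
                X ↦ X
              • more:
                X ↦ X

send[Str].μX.send[Bool].recv[Bool].offer{ok: select{stop: X, err: X}, data: select{done: X, more: end}, stop: offer{ok: X, ack: X, more: X}}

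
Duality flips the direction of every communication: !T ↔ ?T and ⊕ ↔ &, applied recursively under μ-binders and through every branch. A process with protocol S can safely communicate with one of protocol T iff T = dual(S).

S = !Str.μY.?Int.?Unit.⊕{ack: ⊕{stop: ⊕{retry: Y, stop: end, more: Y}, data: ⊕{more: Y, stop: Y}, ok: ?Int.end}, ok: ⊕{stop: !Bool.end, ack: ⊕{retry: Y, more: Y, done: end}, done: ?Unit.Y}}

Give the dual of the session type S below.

!Str ↦ ?Str
  μY ↦ μY  (rec unchanged)
    ?Int ↦ !Int
      ?Unit ↦ !Unit
        ⊕{ack,ok} ↦ &{ack,ok}  (internal→external)
          [ack]
            ⊕{stop,data,ok} ↦ &{stop,data,ok}  (internal→external)
              [stop]
                ⊕{retry,stop,more} ↦ &{retry,stop,more}  (internal→external)
                  [retry]
                    Y self-dual
                  [stop]
                    end self-dual
                  [more]
                    Y self-dual
              [data]
                ⊕{more,stop} ↦ &{more,stop}  (internal→external)
                  [more]
                    Y self-dual
                  [stop]
                    Y self-dual
              [ok]
                ?Int ↦ !Int
                  end self-dual
          [ok]
            ⊕{stop,ack,done} ↦ &{stop,ack,done}  (internal→external)
              [stop]
                !Bool ↦ ?Bool
                  end self-dual
              [ack]
                ⊕{retry,more,done} ↦ &{retry,more,done}  (internal→external)
                  [retry]
                    Y self-dual
                  [more]
                    Y self-dual
                  [done]
                    end self-dual
              [done]
                ?Unit ↦ !Unit
                  Y self-dual

?Str.μY.!Int.!Unit.&{ack: &{stop: &{retry: Y, stop: end, more: Y}, data: &{more: Y, stop: Y}, ok: !Int.end}, ok: &{stop: ?Bool.end, ack: &{retry: Y, more: Y, done: end}, done: !Unit.Y}}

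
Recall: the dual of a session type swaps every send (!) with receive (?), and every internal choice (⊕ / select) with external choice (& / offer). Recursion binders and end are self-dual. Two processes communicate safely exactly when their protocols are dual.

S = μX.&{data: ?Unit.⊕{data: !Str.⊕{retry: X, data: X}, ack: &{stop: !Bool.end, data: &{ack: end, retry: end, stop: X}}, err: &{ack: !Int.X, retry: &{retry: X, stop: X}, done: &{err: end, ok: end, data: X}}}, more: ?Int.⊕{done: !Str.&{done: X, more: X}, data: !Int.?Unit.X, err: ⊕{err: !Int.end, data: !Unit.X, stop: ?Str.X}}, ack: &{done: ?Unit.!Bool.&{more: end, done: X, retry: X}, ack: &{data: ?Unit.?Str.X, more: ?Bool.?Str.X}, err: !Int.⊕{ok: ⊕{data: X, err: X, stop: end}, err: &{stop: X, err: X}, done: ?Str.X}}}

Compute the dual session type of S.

μX ↦ μX  (binder kept)
  &{data,more,ack} ↦ ⊕{data,more,ack}  (offer→select)
    • data:
      ?Unit ↦ !Unit
        ⊕{data,ack,err} ↦ &{data,ack,err}  (⊕→&)
          • data:
            !Str ↦ ?Str
              ⊕{retry,data} ↦ &{retry,data}  (⊕→&)
                • retry:
                  X ↦ X
                • data:
                  X ↦ X
          • ack:
            &{stop,data} ↦ ⊕{stop,data}  (offer→select)
              • stop:
                !Bool ↦ ?Bool
                  end ↦ end
              • data:
                &{ack,retry,stop} ↦ ⊕{ack,retry,stop}  (offer→select)
                  • ack:
                    end ↦ end
                  • retry:
                    end ↦ end
                  • stop:
                    X ↦ X
          • err:
            &{ack,retry,done} ↦ ⊕{ack,retry,done}  (offer→select)
              • ack:
                !Int ↦ ?Int
                  X ↦ X
              • retry:
                &{retry,stop} ↦ ⊕{retry,stop}  (offer→select)
                  • retry:
                    X ↦ X
                  • stop:
                    X ↦ X
              • done:
                &{err,ok,data} ↦ ⊕{err,ok,data}  (offer→select)
                  • err:
                    end ↦ end
                  • ok:
                    end ↦ end
                  • data:
                    X ↦ X
    • more:
      ?Int ↦ !Int
        ⊕{done,data,err} ↦ &{done,data,err}  (⊕→&)
          • done:
            !Str ↦ ?Str
              &{done,more} ↦ ⊕{done,more}  (offer→select)
                • done:
                  X ↦ X
                • more:
                  X ↦ X
          • data:
            !Int ↦ ?Int
              ?Unit ↦ !Unit
                X ↦ X
          • err:
            ⊕{err,data,stop} ↦ &{err,data,stop}  (⊕→&)
              • err:
                !Int ↦ ?Int
                  end ↦ end
              • data:
                !Unit ↦ ?Unit
                  X ↦ X
              • stop:
                ?Str ↦ !Str
                  X ↦ X
    • ack:
      &{done,ack,err} ↦ ⊕{done,ack,err}  (offer→select)
        • done:
          ?Unit ↦ !Unit
            !Bool ↦ ?Bool
              &{more,done,retry} ↦ ⊕{more,done,retry}  (offer→select)
                • more:
                  end ↦ end
                • done:
                  X ↦ X
                • retry:
                  X ↦ X
        • ack:
          &{data,more} ↦ ⊕{data,more}  (offer→select)
            • data:
              ?Unit ↦ !Unit
                ?Str ↦ !Str
                  X ↦ X
            • more:
              ?Bool ↦ !Bool
                ?Str ↦ !Str
                  X ↦ X
        • err:
          !Int ↦ ?Int
            ⊕{ok,err,done} ↦ &{ok,err,done}  (⊕→&)
              • ok:
                ⊕{data,err,stop} ↦ &{data,err,stop}  (⊕→&)
                  • data:
                    X ↦ X
                  • err:
                    X ↦ X
                  • stop:
                    end ↦ end
              • err:
                &{stop,err} ↦ ⊕{stop,err}  (offer→select)
                  • stop:
                    X ↦ X
                  • err:
                    X ↦ X
              • done:
                ?Str ↦ !Str
                  X ↦ X

μX.⊕{data: !Unit.&{data: ?Str.&{retry: X, data: X}, ack: ⊕{stop: ?Bool.end, data: ⊕{ack: end, retry: end, stop: X}}, err: ⊕{ack: ?Int.X, retry: ⊕{retry: X, stop: X}, done: ⊕{err: end, ok: end, data: X}}}, more: !Int.&{done: ?Str.⊕{done: X, more: X}, data: ?Int.!Unit.X, err: &{err: ?Int.end, data: ?Unit.X, stop: !Str.X}}, ack: ⊕{done: !Unit.?Bool.⊕{more: end, done: X, retry: X}, ack: ⊕{data: !Unit.!Str.X, more: !Bool.!Str.X}, err: ?Int.&{ok: &{data: X, err: X, stop: end}, err: ⊕{stop: X, err: X}, done: !Str.X}}}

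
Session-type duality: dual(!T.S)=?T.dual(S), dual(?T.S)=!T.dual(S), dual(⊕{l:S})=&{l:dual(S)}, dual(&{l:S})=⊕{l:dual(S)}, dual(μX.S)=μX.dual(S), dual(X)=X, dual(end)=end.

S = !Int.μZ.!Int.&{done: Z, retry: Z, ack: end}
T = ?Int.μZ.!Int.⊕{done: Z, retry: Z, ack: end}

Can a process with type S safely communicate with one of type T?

NO

!Int | ?Int  ✓
  μZ | μZ  ✓ (rec unchanged)
    !Int | !Int  ✗ same direction on both sides — not dual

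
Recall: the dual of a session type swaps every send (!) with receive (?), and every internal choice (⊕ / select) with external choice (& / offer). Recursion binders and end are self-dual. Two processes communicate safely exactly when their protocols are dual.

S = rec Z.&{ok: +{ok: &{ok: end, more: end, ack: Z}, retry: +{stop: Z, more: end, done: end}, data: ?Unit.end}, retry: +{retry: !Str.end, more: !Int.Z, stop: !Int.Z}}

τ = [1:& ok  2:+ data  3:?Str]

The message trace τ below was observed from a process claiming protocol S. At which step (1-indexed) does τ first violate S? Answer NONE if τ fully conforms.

@1 & ok  ok  cont: +{ok: &{ok: end, more: end, ack: rec Z.…}, retry: +{stop: rec Z.…, more: end, done: end}, data: ?Unit.end}
@2 + data  ok  cont: ?Unit.end
@3 got ?Str, protocol expects ?Unit  ✗

3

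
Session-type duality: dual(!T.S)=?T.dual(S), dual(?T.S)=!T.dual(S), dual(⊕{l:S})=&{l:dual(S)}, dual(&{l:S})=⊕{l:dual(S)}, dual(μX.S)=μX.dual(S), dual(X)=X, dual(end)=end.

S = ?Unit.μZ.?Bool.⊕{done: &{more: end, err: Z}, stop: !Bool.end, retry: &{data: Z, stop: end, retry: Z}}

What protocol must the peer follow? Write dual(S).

!Unit.μZ.!Bool.&{done: ⊕{more: end, err: Z}, stop: ?Bool.end, retry: ⊕{data: Z, stop: end, retry: Z}}

?Unit = !Unit
  μZ = μZ  (rec unchanged)
    ?Bool = !Bool
      ⊕{done,stop,retry} = &{done,stop,retry}  (⊕→&)
        • done:
          &{more,err} = ⊕{more,err}  (offer→select)
            • more:
              end ↦ end
            • err:
              Z ↦ Z
        • stop:
          !Bool = ?Bool
            end ↦ end
        • retry:
          &{data,stop,retry} = ⊕{data,stop,retry}  (offer→select)
            • data:
              Z ↦ Z
            • stop:
              end ↦ end
            • retry:
              Z ↦ Z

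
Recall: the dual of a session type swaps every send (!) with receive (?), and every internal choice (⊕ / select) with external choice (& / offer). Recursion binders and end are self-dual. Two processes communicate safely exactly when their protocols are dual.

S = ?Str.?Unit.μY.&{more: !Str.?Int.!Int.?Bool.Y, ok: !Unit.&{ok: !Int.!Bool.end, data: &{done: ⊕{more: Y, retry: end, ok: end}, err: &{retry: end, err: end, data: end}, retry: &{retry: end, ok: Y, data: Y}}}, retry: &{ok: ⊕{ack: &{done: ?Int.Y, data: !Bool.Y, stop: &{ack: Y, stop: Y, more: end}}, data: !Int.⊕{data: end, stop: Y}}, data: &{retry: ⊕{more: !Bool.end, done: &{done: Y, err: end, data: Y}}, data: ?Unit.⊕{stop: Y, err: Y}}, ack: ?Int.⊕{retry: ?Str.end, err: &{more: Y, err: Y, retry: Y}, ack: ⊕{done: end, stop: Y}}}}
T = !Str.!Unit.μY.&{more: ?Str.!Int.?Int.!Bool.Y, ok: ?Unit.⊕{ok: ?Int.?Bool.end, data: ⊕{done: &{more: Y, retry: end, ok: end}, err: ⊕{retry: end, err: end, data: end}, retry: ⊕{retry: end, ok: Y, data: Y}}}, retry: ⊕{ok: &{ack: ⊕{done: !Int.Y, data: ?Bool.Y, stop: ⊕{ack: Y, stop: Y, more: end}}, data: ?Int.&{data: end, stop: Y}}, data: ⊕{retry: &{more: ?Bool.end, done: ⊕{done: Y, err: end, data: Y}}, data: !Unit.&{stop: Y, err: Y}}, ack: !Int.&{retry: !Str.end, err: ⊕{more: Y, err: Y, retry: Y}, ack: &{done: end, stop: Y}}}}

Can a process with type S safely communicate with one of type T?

NO

?Str vs !Str  match
  ?Unit vs !Unit  match
    μY vs μY  match (rec unchanged)
      &{more,ok,retry} vs &{more,ok,retry}  ✗ choice polarity not flipped — not dual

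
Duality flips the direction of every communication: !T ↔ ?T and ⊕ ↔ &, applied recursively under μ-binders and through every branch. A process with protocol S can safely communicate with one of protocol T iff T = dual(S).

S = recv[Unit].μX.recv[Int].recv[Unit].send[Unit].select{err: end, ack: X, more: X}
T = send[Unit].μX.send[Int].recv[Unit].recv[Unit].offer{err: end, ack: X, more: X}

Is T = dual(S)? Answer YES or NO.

NO

recv[Unit] | send[Unit]  match
  μX | μX  match (binder kept)
    recv[Int] | send[Int]  match
      recv[Unit] | recv[Unit]  ✗ same direction on both sides — not dual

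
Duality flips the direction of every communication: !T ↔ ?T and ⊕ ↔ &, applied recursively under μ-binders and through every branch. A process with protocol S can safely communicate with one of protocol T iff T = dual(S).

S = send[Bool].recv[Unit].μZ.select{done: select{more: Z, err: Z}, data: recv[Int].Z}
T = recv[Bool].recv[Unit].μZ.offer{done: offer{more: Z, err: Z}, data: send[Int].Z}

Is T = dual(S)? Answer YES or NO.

send[Bool] ‖ recv[Bool]  ok
  recv[Unit] ‖ recv[Unit]  ✗ same direction on both sides — not dual

NO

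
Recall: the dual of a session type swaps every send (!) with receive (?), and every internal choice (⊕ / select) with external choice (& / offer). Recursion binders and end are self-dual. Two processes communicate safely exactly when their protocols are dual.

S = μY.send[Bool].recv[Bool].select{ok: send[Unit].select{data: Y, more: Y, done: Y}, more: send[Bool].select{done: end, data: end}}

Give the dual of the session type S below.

μY = μY  (binder kept)
  send[Bool] = recv[Bool]
    recv[Bool] = send[Bool]
      select{ok,more} = offer{ok,more}  (internal→external)
        case ok:
          send[Unit] = recv[Unit]
            select{data,more,done} = offer{data,more,done}  (internal→external)
              case data:
                dual(Y) = Y
              case more:
                dual(Y) = Y
              case done:
                dual(Y) = Y
        case more:
          send[Bool] = recv[Bool]
            select{done,data} = offer{done,data}  (internal→external)
              case done:
                dual(end) = end
              case data:
                dual(end) = end

μY.recv[Bool].send[Bool].offer{ok: recv[Unit].offer{data: Y, more: Y, done: Y}, more: recv[Bool].offer{done: end, data: end}}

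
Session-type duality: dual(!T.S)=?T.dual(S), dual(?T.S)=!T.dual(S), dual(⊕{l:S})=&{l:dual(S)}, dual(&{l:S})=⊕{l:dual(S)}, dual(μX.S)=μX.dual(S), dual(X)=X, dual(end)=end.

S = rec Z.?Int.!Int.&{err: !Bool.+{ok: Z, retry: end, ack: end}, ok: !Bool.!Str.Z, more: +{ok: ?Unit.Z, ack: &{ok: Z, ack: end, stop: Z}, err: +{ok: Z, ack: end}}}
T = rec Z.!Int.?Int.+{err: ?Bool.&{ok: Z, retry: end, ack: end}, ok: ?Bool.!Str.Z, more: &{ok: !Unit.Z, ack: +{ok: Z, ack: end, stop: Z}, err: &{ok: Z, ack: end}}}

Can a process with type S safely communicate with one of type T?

NO

rec Z vs rec Z  ok (rec unchanged)
  ?Int vs !Int  ok
    !Int vs ?Int  ok
      &{err,ok,more} vs +{err,ok,more}  ok same labels
        [err]
          !Bool vs ?Bool  ok
            +{ok,retry,ack} vs &{ok,retry,ack}  ok same labels
              [ok]
                Z vs Z  ok
              [retry]
                end vs end  ok
              [ack]
                end vs end  ok
        [ok]
          !Bool vs ?Bool  ok
            !Str vs !Str  ✗ same direction on both sides — not dual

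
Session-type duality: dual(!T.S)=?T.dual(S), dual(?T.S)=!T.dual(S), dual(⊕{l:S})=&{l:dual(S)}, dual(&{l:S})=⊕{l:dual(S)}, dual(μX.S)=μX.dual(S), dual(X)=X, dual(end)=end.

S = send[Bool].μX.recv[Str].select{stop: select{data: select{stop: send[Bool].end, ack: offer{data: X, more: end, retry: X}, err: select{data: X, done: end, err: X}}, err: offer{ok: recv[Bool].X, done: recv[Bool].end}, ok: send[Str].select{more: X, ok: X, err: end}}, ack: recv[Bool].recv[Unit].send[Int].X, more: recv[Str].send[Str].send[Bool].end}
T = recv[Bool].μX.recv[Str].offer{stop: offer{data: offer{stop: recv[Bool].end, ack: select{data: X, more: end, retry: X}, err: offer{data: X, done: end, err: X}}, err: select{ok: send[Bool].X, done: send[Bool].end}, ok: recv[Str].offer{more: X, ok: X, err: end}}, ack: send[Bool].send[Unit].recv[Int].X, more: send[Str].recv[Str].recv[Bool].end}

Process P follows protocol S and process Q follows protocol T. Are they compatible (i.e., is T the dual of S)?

NO

send[Bool] ‖ recv[Bool]  match
  μX ‖ μX  match (rec unchanged)
    recv[Str] ‖ recv[Str]  ✗ same direction on both sides — not dual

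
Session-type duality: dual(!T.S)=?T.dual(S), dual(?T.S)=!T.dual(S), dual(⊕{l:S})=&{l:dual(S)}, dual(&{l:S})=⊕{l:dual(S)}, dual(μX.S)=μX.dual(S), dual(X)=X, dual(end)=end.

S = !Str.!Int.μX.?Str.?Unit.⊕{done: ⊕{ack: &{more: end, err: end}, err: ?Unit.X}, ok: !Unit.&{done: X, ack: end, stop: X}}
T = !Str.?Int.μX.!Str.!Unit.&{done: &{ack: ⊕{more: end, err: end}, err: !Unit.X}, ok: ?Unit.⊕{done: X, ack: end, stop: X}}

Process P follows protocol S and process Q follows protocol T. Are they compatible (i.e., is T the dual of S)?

!Str ‖ !Str  ✗ same direction on both sides — not dual

NO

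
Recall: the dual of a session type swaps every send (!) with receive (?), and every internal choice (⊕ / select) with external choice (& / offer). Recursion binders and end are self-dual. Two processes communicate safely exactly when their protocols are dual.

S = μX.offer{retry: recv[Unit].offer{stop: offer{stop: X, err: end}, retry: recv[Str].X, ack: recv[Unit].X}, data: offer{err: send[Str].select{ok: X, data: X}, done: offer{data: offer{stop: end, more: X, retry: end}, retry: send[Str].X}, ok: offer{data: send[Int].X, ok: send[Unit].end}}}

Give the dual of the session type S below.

μX.select{retry: send[Unit].select{stop: select{stop: X, err: end}, retry: send[Str].X, ack: send[Unit].X}, data: select{err: recv[Str].offer{ok: X, data: X}, done: select{data: select{stop: end, more: X, retry: end}, retry: recv[Str].X}, ok: select{data: recv[Int].X, ok: recv[Unit].end}}}

μX ↦ μX  (rec unchanged)
  offer{retry,data} ↦ select{retry,data}  (&→⊕)
    case retry:
      recv[Unit] ↦ send[Unit]
        offer{stop,retry,ack} ↦ select{stop,retry,ack}  (&→⊕)
          case stop:
            offer{stop,err} ↦ select{stop,err}  (&→⊕)
              case stop:
                X ↦ X
              case err:
                end ↦ end
          case retry:
            recv[Str] ↦ send[Str]
              X ↦ X
          case ack:
            recv[Unit] ↦ send[Unit]
              X ↦ X
    case data:
      offer{err,done,ok} ↦ select{err,done,ok}  (&→⊕)
        case err:
          send[Str] ↦ recv[Str]
            select{ok,data} ↦ offer{ok,data}  (⊕→&)
              case ok:
                X ↦ X
              case data:
                X ↦ X
        case done:
          offer{data,retry} ↦ select{data,retry}  (&→⊕)
            case data:
              offer{stop,more,retry} ↦ select{stop,more,retry}  (&→⊕)
                case stop:
                  end ↦ end
                case more:
                  X ↦ X
                case retry:
                  end ↦ end
            case retry:
              send[Str] ↦ recv[Str]
                X ↦ X
        case ok:
          offer{data,ok} ↦ select{data,ok}  (&→⊕)
            case data:
              send[Int] ↦ recv[Int]
                X ↦ X
            case ok:
              send[Unit] ↦ recv[Unit]
                end ↦ end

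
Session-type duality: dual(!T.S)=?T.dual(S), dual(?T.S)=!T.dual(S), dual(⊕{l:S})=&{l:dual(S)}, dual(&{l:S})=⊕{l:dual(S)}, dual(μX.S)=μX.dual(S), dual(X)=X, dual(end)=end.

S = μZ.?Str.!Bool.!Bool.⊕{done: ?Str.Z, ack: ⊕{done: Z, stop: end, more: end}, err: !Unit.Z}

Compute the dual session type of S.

μZ.!Str.?Bool.?Bool.&{done: !Str.Z, ack: &{done: Z, stop: end, more: end}, err: ?Unit.Z}

μZ → μZ  (rec unchanged)
  ?Str → !Str
    !Bool → ?Bool
      !Bool → ?Bool
        ⊕{done,ack,err} → &{done,ack,err}  (select→offer)
          [done]
            ?Str → !Str
              Z ↦ Z
          [ack]
            ⊕{done,stop,more} → &{done,stop,more}  (select→offer)
              [done]
                Z ↦ Z
              [stop]
                end ↦ end
              [more]
                end ↦ end
          [err]
            !Unit → ?Unit
              Z ↦ Z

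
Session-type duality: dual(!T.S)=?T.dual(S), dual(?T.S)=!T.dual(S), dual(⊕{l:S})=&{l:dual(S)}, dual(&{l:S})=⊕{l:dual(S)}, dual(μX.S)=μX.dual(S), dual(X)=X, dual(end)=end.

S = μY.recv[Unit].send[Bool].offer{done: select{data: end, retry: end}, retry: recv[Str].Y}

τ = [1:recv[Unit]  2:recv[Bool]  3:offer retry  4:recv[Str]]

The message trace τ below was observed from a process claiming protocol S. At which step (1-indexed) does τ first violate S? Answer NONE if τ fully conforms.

@1 recv[Unit]  ✓  residual = send[Bool].offer{done: select{data: end, retry: end}, retry: recv[Str].μY.…}
@2 got recv[Bool], protocol expects send[Bool]  ✗

2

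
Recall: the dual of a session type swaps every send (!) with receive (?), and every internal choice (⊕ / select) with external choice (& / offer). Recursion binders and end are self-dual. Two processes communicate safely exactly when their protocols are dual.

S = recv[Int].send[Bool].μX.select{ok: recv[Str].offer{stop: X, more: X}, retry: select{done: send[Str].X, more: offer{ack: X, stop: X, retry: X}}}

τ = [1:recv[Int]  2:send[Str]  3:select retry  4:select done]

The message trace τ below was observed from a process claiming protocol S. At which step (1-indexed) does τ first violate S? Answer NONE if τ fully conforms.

2

@1 recv[Int]  ✓  residual = send[Bool].μX.…
@2 got send[Str], protocol expects send[Bool]  ✗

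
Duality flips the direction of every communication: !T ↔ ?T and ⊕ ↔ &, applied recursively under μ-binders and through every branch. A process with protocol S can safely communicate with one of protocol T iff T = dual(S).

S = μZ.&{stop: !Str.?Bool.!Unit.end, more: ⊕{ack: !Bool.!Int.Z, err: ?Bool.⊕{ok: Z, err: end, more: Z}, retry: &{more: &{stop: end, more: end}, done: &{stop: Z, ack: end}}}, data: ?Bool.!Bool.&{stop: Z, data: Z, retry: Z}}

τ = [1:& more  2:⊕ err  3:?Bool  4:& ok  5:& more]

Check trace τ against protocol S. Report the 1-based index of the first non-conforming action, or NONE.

4

[1] & more  match  residual = ⊕{ack: !Bool.!Int.μZ.…, err: ?Bool.⊕{ok: μZ.…, err: end, more: μZ.…}, retry: &{more: &{stop: end, more: end}, done: &{stop: μZ.…, ack: end}}}
[2] ⊕ err  match  residual = ?Bool.⊕{ok: μZ.…, err: end, more: μZ.…}
[3] ?Bool  match  residual = ⊕{ok: μZ.…, err: end, more: μZ.…}
[4] got & ok, protocol expects ⊕ ok or ⊕ err or ⊕ more  ✗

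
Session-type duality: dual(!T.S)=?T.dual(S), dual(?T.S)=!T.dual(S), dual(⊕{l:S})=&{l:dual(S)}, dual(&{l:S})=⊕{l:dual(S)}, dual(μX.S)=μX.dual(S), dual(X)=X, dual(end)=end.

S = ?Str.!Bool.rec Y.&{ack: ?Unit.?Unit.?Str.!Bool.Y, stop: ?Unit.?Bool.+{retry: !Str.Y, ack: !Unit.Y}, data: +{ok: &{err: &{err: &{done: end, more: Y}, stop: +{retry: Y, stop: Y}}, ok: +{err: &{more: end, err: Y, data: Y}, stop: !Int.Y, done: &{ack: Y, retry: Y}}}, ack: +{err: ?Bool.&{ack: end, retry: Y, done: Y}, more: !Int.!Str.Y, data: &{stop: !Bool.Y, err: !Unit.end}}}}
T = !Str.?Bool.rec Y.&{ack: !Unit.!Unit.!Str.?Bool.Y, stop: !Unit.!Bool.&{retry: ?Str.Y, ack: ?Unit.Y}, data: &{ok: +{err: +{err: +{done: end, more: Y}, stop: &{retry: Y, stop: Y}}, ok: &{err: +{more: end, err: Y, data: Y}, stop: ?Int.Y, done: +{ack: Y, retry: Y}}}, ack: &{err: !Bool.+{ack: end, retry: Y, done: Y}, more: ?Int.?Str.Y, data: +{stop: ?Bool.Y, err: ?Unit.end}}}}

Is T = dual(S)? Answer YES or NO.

NO

?Str | !Str  match
  !Bool | ?Bool  match
    rec Y | rec Y  match (rec unchanged)
      &{ack,stop,data} | &{ack,stop,data}  ✗ choice polarity not flipped — not dual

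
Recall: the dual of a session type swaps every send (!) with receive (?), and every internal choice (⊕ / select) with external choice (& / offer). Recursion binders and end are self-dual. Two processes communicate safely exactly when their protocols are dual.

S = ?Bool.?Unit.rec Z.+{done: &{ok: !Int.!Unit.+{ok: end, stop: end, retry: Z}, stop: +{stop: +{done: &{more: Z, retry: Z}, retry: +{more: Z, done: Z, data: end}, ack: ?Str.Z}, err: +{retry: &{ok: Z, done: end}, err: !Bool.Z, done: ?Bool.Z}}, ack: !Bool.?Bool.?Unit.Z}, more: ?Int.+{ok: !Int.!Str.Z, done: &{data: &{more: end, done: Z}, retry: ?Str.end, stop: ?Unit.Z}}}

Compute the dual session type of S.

?Bool → !Bool
  ?Unit → !Unit
    rec Z → rec Z  (μ self-dual)
      +{done,more} → &{done,more}  (internal→external)
        • done:
          &{ok,stop,ack} → +{ok,stop,ack}  (&→⊕)
            • ok:
              !Int → ?Int
                !Unit → ?Unit
                  +{ok,stop,retry} → &{ok,stop,retry}  (internal→external)
                    • ok:
                      end ↦ end
                    • stop:
                      end ↦ end
                    • retry:
                      Z ↦ Z
            • stop:
              +{stop,err} → &{stop,err}  (internal→external)
                • stop:
                  +{done,retry,ack} → &{done,retry,ack}  (internal→external)
                    • done:
                      &{more,retry} → +{more,retry}  (&→⊕)
                        • more:
                          Z ↦ Z
                        • retry:
                          Z ↦ Z
                    • retry:
                      +{more,done,data} → &{more,done,data}  (internal→external)
                        • more:
                          Z ↦ Z
                        • done:
                          Z ↦ Z
                        • data:
                          end ↦ end
                    • ack:
                      ?Str → !Str
                        Z ↦ Z
                • err:
                  +{retry,err,done} → &{retry,err,done}  (internal→external)
                    • retry:
                      &{ok,done} → +{ok,done}  (&→⊕)
                        • ok:
                          Z ↦ Z
                        • done:
                          end ↦ end
                    • err:
                      !Bool → ?Bool
                        Z ↦ Z
                    • done:
                      ?Bool → !Bool
                        Z ↦ Z
            • ack:
              !Bool → ?Bool
                ?Bool → !Bool
                  ?Unit → !Unit
                    Z ↦ Z
        • more:
          ?Int → !Int
            +{ok,done} → &{ok,done}  (internal→external)
              • ok:
                !Int → ?Int
                  !Str → ?Str
                    Z ↦ Z
              • done:
                &{data,retry,stop} → +{data,retry,stop}  (&→⊕)
                  • data:
                    &{more,done} → +{more,done}  (&→⊕)
                      • more:
                        end ↦ end
                      • done:
                        Z ↦ Z
                  • retry:
                    ?Str → !Str
                      end ↦ end
                  • stop:
                    ?Unit → !Unit
                      Z ↦ Z

!Bool.!Unit.rec Z.&{done: +{ok: ?Int.?Unit.&{ok: end, stop: end, retry: Z}, stop: &{stop: &{done: +{more: Z, retry: Z}, retry: &{more: Z, done: Z, data: end}, ack: !Str.Z}, err: &{retry: +{ok: Z, done: end}, err: ?Bool.Z, done: !Bool.Z}}, ack: ?Bool.!Bool.!Unit.Z}, more: !Int.&{ok: ?Int.?Str.Z, done: +{data: +{more: end, done: Z}, retry: !Str.end, stop: !Unit.Z}}}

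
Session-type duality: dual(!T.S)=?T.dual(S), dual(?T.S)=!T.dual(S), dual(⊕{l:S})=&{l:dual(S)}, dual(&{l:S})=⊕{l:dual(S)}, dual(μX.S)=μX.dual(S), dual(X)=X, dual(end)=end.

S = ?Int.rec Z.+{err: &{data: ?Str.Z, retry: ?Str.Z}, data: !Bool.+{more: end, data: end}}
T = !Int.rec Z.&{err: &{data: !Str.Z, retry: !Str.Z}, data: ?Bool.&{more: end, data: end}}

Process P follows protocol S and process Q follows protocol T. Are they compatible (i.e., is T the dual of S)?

?Int | !Int  ✓
  rec Z | rec Z  ✓ (μ self-dual)
    +{err,data} | &{err,data}  ✓ label sets agree
      • err:
        &{data,retry} | &{data,retry}  ✗ choice polarity not flipped — not dual

NO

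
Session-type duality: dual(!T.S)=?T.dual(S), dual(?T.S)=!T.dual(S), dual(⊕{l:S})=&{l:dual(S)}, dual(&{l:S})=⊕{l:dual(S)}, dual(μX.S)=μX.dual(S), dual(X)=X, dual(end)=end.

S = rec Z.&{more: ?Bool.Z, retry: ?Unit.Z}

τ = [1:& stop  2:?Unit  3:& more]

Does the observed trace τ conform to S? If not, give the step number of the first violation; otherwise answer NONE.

@1 got & stop, protocol expects & more or & retry  ✗

1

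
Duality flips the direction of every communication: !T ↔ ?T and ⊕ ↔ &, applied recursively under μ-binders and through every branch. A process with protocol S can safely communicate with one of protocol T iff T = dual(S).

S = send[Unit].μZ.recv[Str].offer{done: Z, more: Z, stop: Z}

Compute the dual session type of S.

send[Unit] ↦ recv[Unit]
  μZ ↦ μZ  (μ self-dual)
    recv[Str] ↦ send[Str]
      offer{done,more,stop} ↦ select{done,more,stop}  (offer→select)
        case done:
          Z ↦ Z
        case more:
          Z ↦ Z
        case stop:
          Z ↦ Z

recv[Unit].μZ.send[Str].select{done: Z, more: Z, stop: Z}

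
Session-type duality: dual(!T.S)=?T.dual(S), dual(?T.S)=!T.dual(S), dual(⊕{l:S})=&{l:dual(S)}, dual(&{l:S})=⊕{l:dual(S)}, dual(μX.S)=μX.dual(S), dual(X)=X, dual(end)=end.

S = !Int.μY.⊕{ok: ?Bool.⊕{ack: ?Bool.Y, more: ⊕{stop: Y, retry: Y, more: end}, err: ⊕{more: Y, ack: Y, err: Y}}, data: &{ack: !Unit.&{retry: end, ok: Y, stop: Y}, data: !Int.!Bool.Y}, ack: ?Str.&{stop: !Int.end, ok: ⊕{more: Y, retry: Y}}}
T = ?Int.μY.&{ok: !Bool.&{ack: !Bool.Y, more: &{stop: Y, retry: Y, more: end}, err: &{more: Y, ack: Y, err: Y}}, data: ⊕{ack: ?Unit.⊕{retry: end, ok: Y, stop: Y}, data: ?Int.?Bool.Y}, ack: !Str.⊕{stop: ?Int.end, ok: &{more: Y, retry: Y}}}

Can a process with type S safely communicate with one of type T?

!Int | ?Int  match
  μY | μY  match (binder kept)
    ⊕{ok,data,ack} | &{ok,data,ack}  match same labels
      • ok:
        ?Bool | !Bool  match
          ⊕{ack,more,err} | &{ack,more,err}  match same labels
            • ack:
              ?Bool | !Bool  match
                Y | Y  match
            • more:
              ⊕{stop,retry,more} | &{stop,retry,more}  match same labels
                • stop:
                  Y | Y  match
                • retry:
                  Y | Y  match
                • more:
                  end | end  match
            • err:
              ⊕{more,ack,err} | &{more,ack,err}  match same labels
                • more:
                  Y | Y  match
                • ack:
                  Y | Y  match
                • err:
                  Y | Y  match
      • data:
        &{ack,data} | ⊕{ack,data}  match same labels
          • ack:
            !Unit | ?Unit  match
              &{retry,ok,stop} | ⊕{retry,ok,stop}  match same labels
                • retry:
                  end | end  match
                • ok:
                  Y | Y  match
                • stop:
                  Y | Y  match
          • data:
            !Int | ?Int  match
              !Bool | ?Bool  match
                Y | Y  match
      • ack:
        ?Str | !Str  match
          &{stop,ok} | ⊕{stop,ok}  match same labels
            • stop:
              !Int | ?Int  match
                end | end  match
            • ok:
              ⊕{more,retry} | &{more,retry}  match same labels
                • more:
                  Y | Y  match
                • retry:
                  Y | Y  match

YES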